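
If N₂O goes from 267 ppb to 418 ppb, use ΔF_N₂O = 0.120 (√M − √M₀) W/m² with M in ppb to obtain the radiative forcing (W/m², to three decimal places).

ΔF = 0.493 W/m²

N₂O: 0.120 × (√418 − √267) = 0.120 × (20.4450 − 16.3401) = 0.120 × 4.1049 = 0.4926 W/m².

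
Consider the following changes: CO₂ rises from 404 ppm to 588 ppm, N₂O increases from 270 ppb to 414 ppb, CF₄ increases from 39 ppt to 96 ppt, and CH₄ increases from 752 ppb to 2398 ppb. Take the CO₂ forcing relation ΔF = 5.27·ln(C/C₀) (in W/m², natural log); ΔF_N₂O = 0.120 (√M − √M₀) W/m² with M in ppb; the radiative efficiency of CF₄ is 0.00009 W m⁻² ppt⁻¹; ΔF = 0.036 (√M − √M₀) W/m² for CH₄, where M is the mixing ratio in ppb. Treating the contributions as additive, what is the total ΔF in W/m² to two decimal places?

ΔF = 3.23 W/m²

CO₂: 5.27 × ln(588/404) = 5.27 × ln(1.45545) = 5.27 × 0.37532 = 1.9779 W/m².
N₂O: 0.120 × (√414 − √270) = 0.120 × (20.3470 − 16.4317) = 0.120 × 3.9153 = 0.4698 W/m².
CF₄: ΔF = 0.00009 × (96 − 39) = 0.00009 × 57 = 0.0051 W/m².
CH₄: 0.036 × (√2398 − √752) = 0.036 × (48.9694 − 27.4226) = 0.036 × 21.5468 = 0.7757 W/m².
Total ΔF = 1.9779 + 0.4698 + 0.0051 + 0.7757 = 3.2285 W/m².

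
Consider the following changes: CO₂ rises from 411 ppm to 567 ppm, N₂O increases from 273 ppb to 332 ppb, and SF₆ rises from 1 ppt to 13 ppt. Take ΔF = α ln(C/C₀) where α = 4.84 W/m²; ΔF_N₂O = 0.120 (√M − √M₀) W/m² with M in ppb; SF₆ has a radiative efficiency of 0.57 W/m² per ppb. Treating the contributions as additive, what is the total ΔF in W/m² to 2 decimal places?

ΔF = 1.77 W/m²

CO₂: 4.84 × ln(567/411) = 4.84 × ln(1.37956) = 4.84 × 0.32176 = 1.5573 W/m².
N₂O: 0.120 × (√332 − √273) = 0.120 × (18.2209 − 16.5227) = 0.120 × 1.6982 = 0.2038 W/m².
SF₆: Δ = 13 − 1 = 12 ppt = 0.012 ppb; ΔF = 0.57 × 0.012 = 0.0068 W/m².
Total ΔF = 1.5573 + 0.2038 + 0.0068 = 1.7679 W/m².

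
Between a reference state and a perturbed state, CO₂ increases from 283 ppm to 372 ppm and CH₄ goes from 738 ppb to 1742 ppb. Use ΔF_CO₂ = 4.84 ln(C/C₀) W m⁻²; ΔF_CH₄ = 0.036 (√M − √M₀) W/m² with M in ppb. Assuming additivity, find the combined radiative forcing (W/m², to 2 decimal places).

CO₂: 4.84 × ln(372/283) = 4.84 × ln(1.31449) = 4.84 × 0.27345 = 1.3235 W/m².
CH₄: 0.036 × (√1742 − √738) = 0.036 × (41.7373 − 27.1662) = 0.036 × 14.5711 = 0.5246 W/m².
Total ΔF = 1.3235 + 0.5246 = 1.8481 W/m².

ΔF = 1.85 W/m²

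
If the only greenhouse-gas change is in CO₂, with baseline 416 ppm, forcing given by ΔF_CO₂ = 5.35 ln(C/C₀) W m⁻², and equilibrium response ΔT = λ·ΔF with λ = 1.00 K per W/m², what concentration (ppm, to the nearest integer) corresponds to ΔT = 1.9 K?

C ≈ 593 ppm

Required forcing: ΔF = ΔT/λ = 1.9/1.00 = 1.9000 W/m².
Then ln(C/416) = ΔF/5.35 = 1.9000/5.35 = 0.35514.
So C = 416 × e^0.35514 = 416 × 1.42638 = 593.37 ppm.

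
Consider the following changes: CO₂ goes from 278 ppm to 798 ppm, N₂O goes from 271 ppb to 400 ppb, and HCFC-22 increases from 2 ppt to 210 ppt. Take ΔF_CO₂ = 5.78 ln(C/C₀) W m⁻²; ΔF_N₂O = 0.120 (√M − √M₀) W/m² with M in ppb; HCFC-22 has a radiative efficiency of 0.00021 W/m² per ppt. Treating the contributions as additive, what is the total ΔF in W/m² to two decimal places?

ΔF = 6.56 W/m²

CO₂: 5.78 × ln(798/278) = 5.78 × ln(2.87050) = 5.78 × 1.05449 = 6.0950 W/m².
N₂O: 0.120 × (√400 − √271) = 0.120 × (20.0000 − 16.4621) = 0.120 × 3.5379 = 0.4245 W/m².
HCFC-22: ΔF = 0.00021 × (210 − 2) = 0.00021 × 208 = 0.0437 W/m².
Total ΔF = 6.0950 + 0.4245 + 0.0437 = 6.5632 W/m².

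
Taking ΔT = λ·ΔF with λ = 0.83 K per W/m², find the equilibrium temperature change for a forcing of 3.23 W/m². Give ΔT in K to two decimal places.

ΔT = λ ΔF = 0.83 × 3.23 = 2.6809 K.

ΔT = 2.68 K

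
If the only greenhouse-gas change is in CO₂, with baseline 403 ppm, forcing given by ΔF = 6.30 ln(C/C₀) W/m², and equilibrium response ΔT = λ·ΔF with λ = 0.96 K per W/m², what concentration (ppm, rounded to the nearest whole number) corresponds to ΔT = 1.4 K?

C ≈ 508 ppm

Required forcing: ΔF = ΔT/λ = 1.4/0.96 = 1.4583 W/m².
Then ln(C/403) = ΔF/6.30 = 1.4583/6.30 = 0.23148.
So C = 403 × e^0.23148 = 403 × 1.26046 = 507.97 ppm.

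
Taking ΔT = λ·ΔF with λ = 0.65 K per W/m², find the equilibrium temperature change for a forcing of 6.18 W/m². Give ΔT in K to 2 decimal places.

ΔT = λ ΔF = 0.65 × 6.18 = 4.0170 K.

ΔT = 4.02 K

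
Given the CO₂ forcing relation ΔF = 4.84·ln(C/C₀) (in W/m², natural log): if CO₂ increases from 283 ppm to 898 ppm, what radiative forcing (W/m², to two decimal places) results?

ΔF = 5.59 W/m²

CO₂: 4.84 × ln(898/283) = 4.84 × ln(3.17314) = 4.84 × 1.15472 = 5.5888 W/m².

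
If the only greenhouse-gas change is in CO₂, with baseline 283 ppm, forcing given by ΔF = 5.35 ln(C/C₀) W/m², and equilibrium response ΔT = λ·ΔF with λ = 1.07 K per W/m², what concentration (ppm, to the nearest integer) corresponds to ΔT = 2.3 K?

C ≈ 423 ppm

Required forcing: ΔF = ΔT/λ = 2.3/1.07 = 2.1495 W/m².
Then ln(C/283) = ΔF/5.35 = 2.1495/5.35 = 0.40178.
So C = 283 × e^0.40178 = 283 × 1.49448 = 422.94 ppm.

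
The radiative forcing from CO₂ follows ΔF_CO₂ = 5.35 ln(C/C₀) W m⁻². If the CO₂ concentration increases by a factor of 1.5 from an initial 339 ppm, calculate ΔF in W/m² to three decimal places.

ΔF = 2.169 W/m²

Because the forcing depends only on the ratio C/C₀, the initial concentration does not enter.
ΔF = 5.35 × ln(1.5) = 5.35 × 0.40547 = 2.1693 W/m².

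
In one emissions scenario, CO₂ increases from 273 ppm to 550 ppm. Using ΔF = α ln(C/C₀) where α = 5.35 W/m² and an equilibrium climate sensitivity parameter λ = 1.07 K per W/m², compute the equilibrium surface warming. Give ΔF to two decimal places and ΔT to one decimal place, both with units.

CO₂: 5.35 × ln(550/273) = 5.35 × ln(2.01465) = 5.35 × 0.70045 = 3.7474 W/m².
ΔT = λ ΔF = 1.07 × 3.75 = 4.0125 K.

ΔF = 3.75 W/m²; ΔT = 4.0 K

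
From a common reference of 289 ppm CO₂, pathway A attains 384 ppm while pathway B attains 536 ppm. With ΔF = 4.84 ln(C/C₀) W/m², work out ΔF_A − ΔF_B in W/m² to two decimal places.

ΔF_A − ΔF_B = -1.61 W/m²

ΔF_A = 4.84 ln(384/289) = 4.84 × 0.28422 = 1.3756 W/m².
ΔF_B = 4.84 ln(536/289) = 4.84 × 0.61771 = 2.9897 W/m².
Difference: 1.3756 − 2.9897 = -1.6141 W/m².
(Equivalently, ΔF_A − ΔF_B = 4.84 ln(384/536) = 4.84 × -0.33349 = -1.6141 W/m².)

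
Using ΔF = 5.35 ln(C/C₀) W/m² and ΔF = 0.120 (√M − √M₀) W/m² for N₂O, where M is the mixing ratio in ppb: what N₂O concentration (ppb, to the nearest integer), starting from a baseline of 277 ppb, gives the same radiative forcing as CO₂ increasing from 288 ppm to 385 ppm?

M ≈ 875 ppb

CO₂ forcing: 5.35 × ln(385/288) = 5.35 × 0.290283 = 1.55301 W/m².
Set 0.120(√M − √277) = 1.55301: √M = 1.55301/0.120 + √277 = 12.9418 + 16.6433 = 29.5851.
M = (29.5851)² = 875.28 ppb.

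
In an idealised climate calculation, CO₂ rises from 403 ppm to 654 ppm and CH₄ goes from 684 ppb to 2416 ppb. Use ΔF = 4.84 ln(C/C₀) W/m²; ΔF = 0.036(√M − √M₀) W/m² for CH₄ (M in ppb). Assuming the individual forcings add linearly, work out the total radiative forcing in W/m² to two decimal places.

CO₂: 4.84 × ln(654/403) = 4.84 × ln(1.62283) = 4.84 × 0.48417 = 2.3434 W/m².
CH₄: 0.036 × (√2416 − √684) = 0.036 × (49.1528 − 26.1534) = 0.036 × 22.9994 = 0.8280 W/m².
Total ΔF = 2.3434 + 0.8280 = 3.1714 W/m².

ΔF = 3.17 W/m²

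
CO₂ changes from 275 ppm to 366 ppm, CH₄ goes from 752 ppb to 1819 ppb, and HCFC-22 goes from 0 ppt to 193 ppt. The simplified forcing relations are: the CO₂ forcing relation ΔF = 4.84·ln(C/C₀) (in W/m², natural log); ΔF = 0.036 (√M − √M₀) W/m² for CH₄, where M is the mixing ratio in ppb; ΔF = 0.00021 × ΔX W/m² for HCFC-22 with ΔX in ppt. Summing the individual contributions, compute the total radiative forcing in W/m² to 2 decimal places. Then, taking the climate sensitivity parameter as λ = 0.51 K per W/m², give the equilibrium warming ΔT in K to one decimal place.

CO₂: 4.84 × ln(366/275) = 4.84 × ln(1.33091) = 4.84 × 0.28586 = 1.3836 W/m².
CH₄: 0.036 × (√1819 − √752) = 0.036 × (42.6497 − 27.4226) = 0.036 × 15.2271 = 0.5482 W/m².
HCFC-22: ΔF = 0.00021 × (193 − 0) = 0.00021 × 193 = 0.0405 W/m².
Total ΔF = 1.3836 + 0.5482 + 0.0405 = 1.9723 W/m².
ΔT = λ ΔF = 0.51 × 1.97 = 1.0047 K.

ΔF = 1.97 W/m²; ΔT = 1.0 K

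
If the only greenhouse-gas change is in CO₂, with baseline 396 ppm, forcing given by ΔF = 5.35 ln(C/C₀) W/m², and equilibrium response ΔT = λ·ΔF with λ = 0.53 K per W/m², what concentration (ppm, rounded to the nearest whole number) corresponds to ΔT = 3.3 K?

C ≈ 1268 ppm

Required forcing: ΔF = ΔT/λ = 3.3/0.53 = 6.2264 W/m².
Then ln(C/396) = ΔF/5.35 = 6.2264/5.35 = 1.16381.
So C = 396 × e^1.16381 = 396 × 3.20211 = 1268.04 ppm.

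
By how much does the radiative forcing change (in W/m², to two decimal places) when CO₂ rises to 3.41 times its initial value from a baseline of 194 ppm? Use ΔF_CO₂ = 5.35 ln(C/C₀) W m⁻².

Because the forcing depends only on the ratio C/C₀, the initial concentration does not enter.
ΔF = 5.35 × ln(3.41) = 5.35 × 1.22671 = 6.5629 W/m².

ΔF = 6.56 W/m²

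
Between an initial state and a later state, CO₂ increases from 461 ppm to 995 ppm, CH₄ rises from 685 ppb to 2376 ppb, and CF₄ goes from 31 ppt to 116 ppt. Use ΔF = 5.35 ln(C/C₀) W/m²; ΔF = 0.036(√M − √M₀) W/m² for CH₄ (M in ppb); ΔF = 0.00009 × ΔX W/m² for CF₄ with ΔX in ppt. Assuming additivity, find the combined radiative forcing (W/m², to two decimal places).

CO₂: 5.35 × ln(995/461) = 5.35 × ln(2.15835) = 5.35 × 0.76934 = 4.1160 W/m².
CH₄: 0.036 × (√2376 − √685) = 0.036 × (48.7442 − 26.1725) = 0.036 × 22.5717 = 0.8126 W/m².
CF₄: ΔF = 0.00009 × (116 − 31) = 0.00009 × 85 = 0.0077 W/m².
Total ΔF = 4.1160 + 0.8126 + 0.0077 = 4.9363 W/m².

ΔF = 4.94 W/m²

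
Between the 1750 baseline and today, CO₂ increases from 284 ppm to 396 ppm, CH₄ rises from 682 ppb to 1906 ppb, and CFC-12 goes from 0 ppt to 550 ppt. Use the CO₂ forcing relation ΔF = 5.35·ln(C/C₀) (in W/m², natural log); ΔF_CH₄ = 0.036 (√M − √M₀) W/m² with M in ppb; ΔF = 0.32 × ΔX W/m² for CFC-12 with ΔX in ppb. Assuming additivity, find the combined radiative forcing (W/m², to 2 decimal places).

ΔF = 2.59 W/m²

CO₂: 5.35 × ln(396/284) = 5.35 × ln(1.39437) = 5.35 × 0.33244 = 1.7786 W/m².
CH₄: 0.036 × (√1906 − √682) = 0.036 × (43.6578 − 26.1151) = 0.036 × 17.5427 = 0.6315 W/m².
CFC-12: Δ = 550 − 0 = 550 ppt = 0.550 ppb; ΔF = 0.32 × 0.550 = 0.1760 W/m².
Total ΔF = 1.7786 + 0.6315 + 0.1760 = 2.5861 W/m².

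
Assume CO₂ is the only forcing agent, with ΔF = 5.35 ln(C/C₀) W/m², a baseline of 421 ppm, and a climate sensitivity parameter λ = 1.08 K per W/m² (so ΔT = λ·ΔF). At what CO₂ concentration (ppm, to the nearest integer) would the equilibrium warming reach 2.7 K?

C ≈ 672 ppm

Required forcing: ΔF = ΔT/λ = 2.7/1.08 = 2.5000 W/m².
Then ln(C/421) = ΔF/5.35 = 2.5000/5.35 = 0.46729.
So C = 421 × e^0.46729 = 421 × 1.59566 = 671.77 ppm.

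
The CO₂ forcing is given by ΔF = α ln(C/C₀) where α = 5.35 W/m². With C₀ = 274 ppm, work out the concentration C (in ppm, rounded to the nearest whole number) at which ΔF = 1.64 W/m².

C ≈ 372 ppm

Set 5.35 ln(C/274) = 1.64, so ln(C/274) = 1.64/5.35 = 0.30654.
Then C/274 = e^0.30654 = 1.35872, giving C = 274 × 1.35872 = 372.29 ppm.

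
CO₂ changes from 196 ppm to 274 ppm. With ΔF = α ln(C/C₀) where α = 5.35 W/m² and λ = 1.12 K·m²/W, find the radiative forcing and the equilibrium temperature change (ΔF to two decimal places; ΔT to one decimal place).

CO₂: 5.35 × ln(274/196) = 5.35 × ln(1.39796) = 5.35 × 0.33501 = 1.7923 W/m².
ΔT = λ ΔF = 1.12 × 1.79 = 2.0048 K.

ΔF = 1.79 W/m²; ΔT = 2.0 K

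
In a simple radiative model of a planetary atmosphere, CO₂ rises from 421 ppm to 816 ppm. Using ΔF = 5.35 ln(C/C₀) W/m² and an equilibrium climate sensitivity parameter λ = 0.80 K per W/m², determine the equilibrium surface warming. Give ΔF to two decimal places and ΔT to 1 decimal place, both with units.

CO₂: 5.35 × ln(816/421) = 5.35 × ln(1.93824) = 5.35 × 0.66178 = 3.5405 W/m².
ΔT = λ ΔF = 0.80 × 3.54 = 2.8320 K.

ΔF = 3.54 W/m²; ΔT = 2.8 K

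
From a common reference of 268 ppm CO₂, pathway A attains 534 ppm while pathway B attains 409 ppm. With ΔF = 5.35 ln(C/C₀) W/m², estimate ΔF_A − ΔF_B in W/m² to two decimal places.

ΔF_A − ΔF_B = 1.43 W/m²

ΔF_A = 5.35 ln(534/268) = 5.35 × 0.68941 = 3.6883 W/m².
ΔF_B = 5.35 ln(409/268) = 5.35 × 0.42273 = 2.2616 W/m².
Difference: 3.6883 − 2.2616 = 1.4267 W/m².
(Equivalently, ΔF_A − ΔF_B = 5.35 ln(534/409) = 5.35 × 0.26668 = 1.4267 W/m².)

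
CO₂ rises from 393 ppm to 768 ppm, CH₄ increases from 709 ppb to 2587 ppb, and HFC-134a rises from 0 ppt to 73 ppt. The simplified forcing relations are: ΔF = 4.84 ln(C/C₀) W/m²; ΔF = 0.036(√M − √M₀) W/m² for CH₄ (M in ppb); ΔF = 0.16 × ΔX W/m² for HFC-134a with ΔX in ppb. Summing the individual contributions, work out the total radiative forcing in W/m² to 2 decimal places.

ΔF = 4.13 W/m²

CO₂: 4.84 × ln(768/393) = 4.84 × ln(1.95420) = 4.84 × 0.66998 = 3.2427 W/m².
CH₄: 0.036 × (√2587 − √709) = 0.036 × (50.8626 − 26.6271) = 0.036 × 24.2355 = 0.8725 W/m².
HFC-134a: Δ = 73 − 0 = 73 ppt = 0.073 ppb; ΔF = 0.16 × 0.073 = 0.0117 W/m².
Total ΔF = 3.2427 + 0.8725 + 0.0117 = 4.1269 W/m².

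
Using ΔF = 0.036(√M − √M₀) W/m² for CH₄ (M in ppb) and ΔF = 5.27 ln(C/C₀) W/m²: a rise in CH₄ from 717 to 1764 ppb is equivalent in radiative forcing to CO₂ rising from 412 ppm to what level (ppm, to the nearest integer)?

C ≈ 457 ppm

CH₄ forcing: 0.036 × (√1764 − √717) = 0.036 × (42.0000 − 26.7769) = 0.036 × 15.2231 = 0.54803 W/m².
Set 5.27 ln(C/412) = 0.54803: ln(C/412) = 0.54803/5.27 = 0.10399, so C = 412 × e^0.10399 = 412 × 1.10959 = 457.15 ppm.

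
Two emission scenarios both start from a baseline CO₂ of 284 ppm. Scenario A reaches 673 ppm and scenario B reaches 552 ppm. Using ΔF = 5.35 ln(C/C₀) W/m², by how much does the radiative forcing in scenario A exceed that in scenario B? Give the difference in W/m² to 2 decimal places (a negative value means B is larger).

ΔF_A − ΔF_B = 1.06 W/m²

ΔF_A = 5.35 ln(673/284) = 5.35 × 0.86277 = 4.6158 W/m².
ΔF_B = 5.35 ln(552/284) = 5.35 × 0.66457 = 3.5554 W/m².
Difference: 4.6158 − 3.5554 = 1.0604 W/m².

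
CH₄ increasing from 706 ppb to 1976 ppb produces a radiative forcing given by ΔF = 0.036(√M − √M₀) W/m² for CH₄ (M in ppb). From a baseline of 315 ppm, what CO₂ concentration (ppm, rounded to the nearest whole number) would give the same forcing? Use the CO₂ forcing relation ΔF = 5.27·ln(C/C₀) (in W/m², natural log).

CH₄ forcing: 0.036 × (√1976 − √706) = 0.036 × (44.4522 − 26.5707) = 0.036 × 17.8815 = 0.64373 W/m².
Set 5.27 ln(C/315) = 0.64373: ln(C/315) = 0.64373/5.27 = 0.12215, so C = 315 × e^0.12215 = 315 × 1.12992 = 355.92 ppm.

C ≈ 356 ppm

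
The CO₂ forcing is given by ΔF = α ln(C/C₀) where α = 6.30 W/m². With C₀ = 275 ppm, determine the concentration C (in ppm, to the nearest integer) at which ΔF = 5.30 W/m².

Set 6.30 ln(C/275) = 5.30, so ln(C/275) = 5.30/6.30 = 0.84127.
Then C/275 = e^0.84127 = 2.31931, giving C = 275 × 2.31931 = 637.81 ppm.

C ≈ 638 ppm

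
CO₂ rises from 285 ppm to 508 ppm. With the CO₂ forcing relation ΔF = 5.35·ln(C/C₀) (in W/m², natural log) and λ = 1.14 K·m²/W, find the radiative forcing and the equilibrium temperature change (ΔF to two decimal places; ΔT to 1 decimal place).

ΔF = 3.09 W/m²; ΔT = 3.5 K

CO₂: 5.35 × ln(508/285) = 5.35 × ln(1.78246) = 5.35 × 0.57799 = 3.0922 W/m².
ΔT = λ ΔF = 1.14 × 3.09 = 3.5226 K.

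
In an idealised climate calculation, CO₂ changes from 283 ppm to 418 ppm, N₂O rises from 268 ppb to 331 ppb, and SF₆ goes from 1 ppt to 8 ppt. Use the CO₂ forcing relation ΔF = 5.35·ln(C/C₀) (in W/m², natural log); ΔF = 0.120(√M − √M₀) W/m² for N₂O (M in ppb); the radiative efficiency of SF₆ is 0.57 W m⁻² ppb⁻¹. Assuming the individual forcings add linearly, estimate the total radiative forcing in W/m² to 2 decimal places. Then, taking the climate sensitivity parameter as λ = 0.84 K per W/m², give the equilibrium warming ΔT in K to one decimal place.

ΔF = 2.31 W/m²; ΔT = 1.9 K

CO₂: 5.35 × ln(418/283) = 5.35 × ln(1.47703) = 5.35 × 0.39003 = 2.0867 W/m².
N₂O: 0.120 × (√331 − √268) = 0.120 × (18.1934 − 16.3707) = 0.120 × 1.8227 = 0.2187 W/m².
SF₆: Δ = 8 − 1 = 7 ppt = 0.007 ppb; ΔF = 0.57 × 0.007 = 0.0040 W/m².
Total ΔF = 2.0867 + 0.2187 + 0.0040 = 2.3094 W/m².
ΔT = λ ΔF = 0.84 × 2.31 = 1.9404 K.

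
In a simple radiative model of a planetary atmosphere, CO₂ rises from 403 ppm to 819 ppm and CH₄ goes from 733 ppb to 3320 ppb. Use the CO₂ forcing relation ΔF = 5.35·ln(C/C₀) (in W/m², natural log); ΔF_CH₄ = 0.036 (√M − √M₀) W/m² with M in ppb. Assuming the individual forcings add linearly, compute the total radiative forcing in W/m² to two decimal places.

ΔF = 4.89 W/m²

CO₂: 5.35 × ln(819/403) = 5.35 × ln(2.03226) = 5.35 × 0.70915 = 3.7940 W/m².
CH₄: 0.036 × (√3320 − √733) = 0.036 × (57.6194 − 27.0740) = 0.036 × 30.5454 = 1.0996 W/m².
Total ΔF = 3.7940 + 1.0996 = 4.8936 W/m².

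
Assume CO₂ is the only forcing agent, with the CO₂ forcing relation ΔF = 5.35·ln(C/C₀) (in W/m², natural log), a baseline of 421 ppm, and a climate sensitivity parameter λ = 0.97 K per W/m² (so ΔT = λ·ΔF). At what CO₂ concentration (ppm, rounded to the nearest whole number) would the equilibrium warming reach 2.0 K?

Required forcing: ΔF = ΔT/λ = 2.0/0.97 = 2.0619 W/m².
Then ln(C/421) = ΔF/5.35 = 2.0619/5.35 = 0.38540.
So C = 421 × e^0.38540 = 421 × 1.47020 = 618.95 ppm.

C ≈ 619 ppm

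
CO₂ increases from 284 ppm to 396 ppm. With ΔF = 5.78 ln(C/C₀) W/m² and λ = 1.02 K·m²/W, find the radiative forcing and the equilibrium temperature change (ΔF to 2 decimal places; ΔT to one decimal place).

CO₂: 5.78 × ln(396/284) = 5.78 × ln(1.39437) = 5.78 × 0.33244 = 1.9215 W/m².
ΔT = λ ΔF = 1.02 × 1.92 = 1.9584 K.

ΔF = 1.92 W/m²; ΔT = 2.0 K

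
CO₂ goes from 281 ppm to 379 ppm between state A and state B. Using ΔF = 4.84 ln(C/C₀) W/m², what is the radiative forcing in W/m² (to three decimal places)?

CO₂ absorption bands are partially saturated, so forcing scales with the logarithm of the concentration ratio.
CO₂: 4.84 × ln(379/281) = 4.84 × ln(1.34875) = 4.84 × 0.29918 = 1.4480 W/m².

ΔF = 1.448 W/m²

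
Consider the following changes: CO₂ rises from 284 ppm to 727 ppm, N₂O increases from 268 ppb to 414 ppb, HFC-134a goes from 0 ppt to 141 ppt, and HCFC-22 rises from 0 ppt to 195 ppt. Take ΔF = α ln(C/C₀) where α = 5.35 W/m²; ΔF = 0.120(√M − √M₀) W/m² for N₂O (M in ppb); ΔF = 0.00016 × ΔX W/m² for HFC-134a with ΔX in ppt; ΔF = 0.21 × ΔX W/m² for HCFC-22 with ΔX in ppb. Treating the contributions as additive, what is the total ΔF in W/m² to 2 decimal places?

ΔF = 5.57 W/m²

CO₂: 5.35 × ln(727/284) = 5.35 × ln(2.55986) = 5.35 × 0.93995 = 5.0287 W/m².
N₂O: 0.120 × (√414 − √268) = 0.120 × (20.3470 − 16.3707) = 0.120 × 3.9763 = 0.4772 W/m².
HFC-134a: ΔF = 0.00016 × (141 − 0) = 0.00016 × 141 = 0.0226 W/m².
HCFC-22: Δ = 195 − 0 = 195 ppt = 0.195 ppb; ΔF = 0.21 × 0.195 = 0.0410 W/m².
Total ΔF = 5.0287 + 0.4772 + 0.0226 + 0.0410 = 5.5695 W/m².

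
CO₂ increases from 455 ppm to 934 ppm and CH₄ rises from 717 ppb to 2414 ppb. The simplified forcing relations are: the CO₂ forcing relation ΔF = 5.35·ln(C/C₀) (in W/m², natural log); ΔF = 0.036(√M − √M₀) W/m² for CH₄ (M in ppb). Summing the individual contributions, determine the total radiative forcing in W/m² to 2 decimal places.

CO₂: 5.35 × ln(934/455) = 5.35 × ln(2.05275) = 5.35 × 0.71918 = 3.8476 W/m².
CH₄: 0.036 × (√2414 − √717) = 0.036 × (49.1325 − 26.7769) = 0.036 × 22.3556 = 0.8048 W/m².
Total ΔF = 3.8476 + 0.8048 = 4.6524 W/m².

ΔF = 4.65 W/m²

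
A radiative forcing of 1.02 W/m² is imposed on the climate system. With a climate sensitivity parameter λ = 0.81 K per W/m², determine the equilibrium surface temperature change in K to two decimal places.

ΔT = λ ΔF = 0.81 × 1.02 = 0.8262 K.

ΔT = 0.83 K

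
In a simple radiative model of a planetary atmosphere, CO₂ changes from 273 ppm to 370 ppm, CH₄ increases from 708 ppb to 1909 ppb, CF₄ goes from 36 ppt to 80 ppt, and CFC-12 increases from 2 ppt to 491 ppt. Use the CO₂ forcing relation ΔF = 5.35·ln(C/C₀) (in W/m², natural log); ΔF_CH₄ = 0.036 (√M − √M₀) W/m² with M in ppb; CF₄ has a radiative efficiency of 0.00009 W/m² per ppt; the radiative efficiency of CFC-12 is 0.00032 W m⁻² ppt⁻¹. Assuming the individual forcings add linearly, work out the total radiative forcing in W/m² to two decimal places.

ΔF = 2.40 W/m²

CO₂: 5.35 × ln(370/273) = 5.35 × ln(1.35531) = 5.35 × 0.30403 = 1.6266 W/m².
CH₄: 0.036 × (√1909 − √708) = 0.036 × (43.6921 − 26.6083) = 0.036 × 17.0838 = 0.6150 W/m².
CF₄: ΔF = 0.00009 × (80 − 36) = 0.00009 × 44 = 0.0040 W/m².
CFC-12: ΔF = 0.00032 × (491 − 2) = 0.00032 × 489 = 0.1565 W/m².
Total ΔF = 1.6266 + 0.6150 + 0.0040 + 0.1565 = 2.4021 W/m².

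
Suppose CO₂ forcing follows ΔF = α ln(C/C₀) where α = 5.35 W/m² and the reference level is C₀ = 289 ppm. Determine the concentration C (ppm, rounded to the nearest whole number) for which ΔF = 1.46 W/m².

Set 5.35 ln(C/289) = 1.46, so ln(C/289) = 1.46/5.35 = 0.27290.
Then C/289 = e^0.27290 = 1.31377, giving C = 289 × 1.31377 = 379.68 ppm.

C ≈ 380 ppm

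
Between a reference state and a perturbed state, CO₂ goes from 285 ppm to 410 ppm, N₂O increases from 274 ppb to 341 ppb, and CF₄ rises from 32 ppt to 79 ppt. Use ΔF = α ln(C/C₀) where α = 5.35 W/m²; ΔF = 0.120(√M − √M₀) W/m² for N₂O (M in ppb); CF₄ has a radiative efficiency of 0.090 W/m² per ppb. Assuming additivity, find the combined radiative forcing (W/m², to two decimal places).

CO₂: 5.35 × ln(410/285) = 5.35 × ln(1.43860) = 5.35 × 0.36367 = 1.9456 W/m².
N₂O: 0.120 × (√341 − √274) = 0.120 × (18.4662 − 16.5529) = 0.120 × 1.9133 = 0.2296 W/m².
CF₄: Δ = 79 − 32 = 47 ppt = 0.047 ppb; ΔF = 0.090 × 0.047 = 0.0042 W/m².
Total ΔF = 1.9456 + 0.2296 + 0.0042 = 2.1794 W/m².

ΔF = 2.18 W/m²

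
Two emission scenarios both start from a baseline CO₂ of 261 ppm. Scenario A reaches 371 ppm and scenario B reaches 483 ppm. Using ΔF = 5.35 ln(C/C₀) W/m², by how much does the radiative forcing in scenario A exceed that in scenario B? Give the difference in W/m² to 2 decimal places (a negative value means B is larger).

ΔF_A = 5.35 ln(371/261) = 5.35 × 0.35168 = 1.8815 W/m².
ΔF_B = 5.35 ln(483/261) = 5.35 × 0.61550 = 3.2929 W/m².
Difference: 1.8815 − 3.2929 = -1.4114 W/m².

ΔF_A − ΔF_B = -1.41 W/m²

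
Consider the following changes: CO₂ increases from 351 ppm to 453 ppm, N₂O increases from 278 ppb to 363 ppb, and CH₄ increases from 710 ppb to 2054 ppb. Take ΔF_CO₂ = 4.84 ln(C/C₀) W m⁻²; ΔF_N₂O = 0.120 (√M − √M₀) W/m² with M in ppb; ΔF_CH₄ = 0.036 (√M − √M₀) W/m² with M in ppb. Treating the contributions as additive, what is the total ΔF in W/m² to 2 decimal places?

CO₂: 4.84 × ln(453/351) = 4.84 × ln(1.29060) = 4.84 × 0.25511 = 1.2347 W/m².
N₂O: 0.120 × (√363 − √278) = 0.120 × (19.0526 − 16.6733) = 0.120 × 2.3793 = 0.2855 W/m².
CH₄: 0.036 × (√2054 − √710) = 0.036 × (45.3211 − 26.6458) = 0.036 × 18.6753 = 0.6723 W/m².
Total ΔF = 1.2347 + 0.2855 + 0.6723 = 2.1925 W/m².

ΔF = 2.19 W/m²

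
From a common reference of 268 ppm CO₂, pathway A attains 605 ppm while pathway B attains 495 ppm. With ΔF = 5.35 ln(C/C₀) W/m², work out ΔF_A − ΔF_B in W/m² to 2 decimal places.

ΔF_A = 5.35 ln(605/268) = 5.35 × 0.81424 = 4.3562 W/m².
ΔF_B = 5.35 ln(495/268) = 5.35 × 0.61357 = 3.2826 W/m².
Difference: 4.3562 − 3.2826 = 1.0736 W/m².

ΔF_A − ΔF_B = 1.07 W/m²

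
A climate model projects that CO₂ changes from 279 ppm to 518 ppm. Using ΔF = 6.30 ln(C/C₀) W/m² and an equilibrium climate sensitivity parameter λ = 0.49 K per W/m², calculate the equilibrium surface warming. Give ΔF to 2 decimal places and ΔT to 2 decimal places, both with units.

ΔF = 3.90 W/m²; ΔT = 1.91 K

CO₂: 6.30 × ln(518/279) = 6.30 × ln(1.85663) = 6.30 × 0.61876 = 3.8982 W/m².
ΔT = λ ΔF = 0.49 × 3.90 = 1.9110 K.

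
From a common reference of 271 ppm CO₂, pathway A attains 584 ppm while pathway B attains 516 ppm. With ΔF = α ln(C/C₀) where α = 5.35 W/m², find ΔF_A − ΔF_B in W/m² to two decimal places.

ΔF_A = 5.35 ln(584/271) = 5.35 × 0.76778 = 4.1076 W/m².
ΔF_B = 5.35 ln(516/271) = 5.35 × 0.64399 = 3.4453 W/m².
Difference: 4.1076 − 3.4453 = 0.6623 W/m².

ΔF_A − ΔF_B = 0.66 W/m²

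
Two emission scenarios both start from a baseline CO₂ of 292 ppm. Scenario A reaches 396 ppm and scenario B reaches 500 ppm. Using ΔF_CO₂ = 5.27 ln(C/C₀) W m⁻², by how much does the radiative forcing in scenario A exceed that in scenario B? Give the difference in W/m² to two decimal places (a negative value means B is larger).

ΔF_A = 5.27 ln(396/292) = 5.27 × 0.30466 = 1.6056 W/m².
ΔF_B = 5.27 ln(500/292) = 5.27 × 0.53785 = 2.8345 W/m².
Difference: 1.6056 − 2.8345 = -1.2289 W/m².

ΔF_A − ΔF_B = -1.23 W/m²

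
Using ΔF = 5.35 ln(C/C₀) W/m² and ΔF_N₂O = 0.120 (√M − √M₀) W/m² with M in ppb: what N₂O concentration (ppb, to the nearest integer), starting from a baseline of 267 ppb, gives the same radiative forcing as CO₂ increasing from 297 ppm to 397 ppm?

CO₂ forcing: 5.35 × ln(397/297) = 5.35 × 0.290204 = 1.55259 W/m².
Set 0.120(√M − √267) = 1.55259: √M = 1.55259/0.120 + √267 = 12.9383 + 16.3401 = 29.2784.
M = (29.2784)² = 857.22 ppb.

M ≈ 857 ppb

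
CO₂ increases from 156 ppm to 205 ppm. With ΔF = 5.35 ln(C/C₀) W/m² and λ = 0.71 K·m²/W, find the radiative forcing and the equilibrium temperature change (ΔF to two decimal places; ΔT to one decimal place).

ΔF = 1.46 W/m²; ΔT = 1.0 K

CO₂: 5.35 × ln(205/156) = 5.35 × ln(1.31410) = 5.35 × 0.27315 = 1.4614 W/m².
ΔT = λ ΔF = 0.71 × 1.46 = 1.0366 K.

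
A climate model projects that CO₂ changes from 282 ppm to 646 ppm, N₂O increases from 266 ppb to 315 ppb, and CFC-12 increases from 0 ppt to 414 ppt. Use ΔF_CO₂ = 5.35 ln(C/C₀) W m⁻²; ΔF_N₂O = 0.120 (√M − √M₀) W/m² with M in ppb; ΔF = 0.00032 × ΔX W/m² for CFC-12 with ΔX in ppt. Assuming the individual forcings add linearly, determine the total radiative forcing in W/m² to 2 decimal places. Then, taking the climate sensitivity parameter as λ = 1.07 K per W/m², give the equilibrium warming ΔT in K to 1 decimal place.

ΔF = 4.74 W/m²; ΔT = 5.1 K

CO₂: 5.35 × ln(646/282) = 5.35 × ln(2.29078) = 5.35 × 0.82889 = 4.4346 W/m².
N₂O: 0.120 × (√315 − √266) = 0.120 × (17.7482 − 16.3095) = 0.120 × 1.4387 = 0.1726 W/m².
CFC-12: ΔF = 0.00032 × (414 − 0) = 0.00032 × 414 = 0.1325 W/m².
Total ΔF = 4.4346 + 0.1726 + 0.1325 = 4.7397 W/m².
ΔT = λ ΔF = 1.07 × 4.74 = 5.0718 K.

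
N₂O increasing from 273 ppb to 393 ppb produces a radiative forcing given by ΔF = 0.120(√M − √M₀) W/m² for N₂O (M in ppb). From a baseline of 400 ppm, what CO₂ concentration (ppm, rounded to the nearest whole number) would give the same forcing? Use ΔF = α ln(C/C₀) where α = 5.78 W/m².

C ≈ 428 ppm

N₂O forcing: 0.120 × (√393 − √273) = 0.120 × (19.8242 − 16.5227) = 0.120 × 3.3015 = 0.39618 W/m².
Set 5.78 ln(C/400) = 0.39618: ln(C/400) = 0.39618/5.78 = 0.06854, so C = 400 × e^0.06854 = 400 × 1.07094 = 428.38 ppm.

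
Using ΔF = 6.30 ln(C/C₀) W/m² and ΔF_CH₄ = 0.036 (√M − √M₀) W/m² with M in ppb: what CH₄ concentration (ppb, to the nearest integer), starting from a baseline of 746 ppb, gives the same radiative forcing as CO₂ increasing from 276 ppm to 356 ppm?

M ≈ 5163 ppb

CO₂ forcing: 6.30 × ln(356/276) = 6.30 × 0.254530 = 1.60354 W/m².
Set 0.036(√M − √746) = 1.60354: √M = 1.60354/0.036 + √746 = 44.5428 + 27.3130 = 71.8558.
M = (71.8558)² = 5163.26 ppb.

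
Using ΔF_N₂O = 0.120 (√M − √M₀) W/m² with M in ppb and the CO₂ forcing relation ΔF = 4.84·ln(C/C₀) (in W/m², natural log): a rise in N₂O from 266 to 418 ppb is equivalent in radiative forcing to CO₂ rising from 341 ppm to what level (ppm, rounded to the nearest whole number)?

N₂O forcing: 0.120 × (√418 − √266) = 0.120 × (20.4450 − 16.3095) = 0.120 × 4.1355 = 0.49626 W/m².
Set 4.84 ln(C/341) = 0.49626: ln(C/341) = 0.49626/4.84 = 0.10253, so C = 341 × e^0.10253 = 341 × 1.10797 = 377.82 ppm.

C ≈ 378 ppm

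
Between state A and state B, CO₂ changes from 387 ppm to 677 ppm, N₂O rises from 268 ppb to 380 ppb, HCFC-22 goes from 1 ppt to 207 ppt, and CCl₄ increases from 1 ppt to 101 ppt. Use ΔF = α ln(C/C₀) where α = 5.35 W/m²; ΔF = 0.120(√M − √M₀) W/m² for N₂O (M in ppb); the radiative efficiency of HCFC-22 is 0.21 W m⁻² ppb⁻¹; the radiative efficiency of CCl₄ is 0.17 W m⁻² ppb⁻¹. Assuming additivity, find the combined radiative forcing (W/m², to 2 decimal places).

CO₂: 5.35 × ln(677/387) = 5.35 × ln(1.74935) = 5.35 × 0.55924 = 2.9919 W/m².
N₂O: 0.120 × (√380 − √268) = 0.120 × (19.4936 − 16.3707) = 0.120 × 3.1229 = 0.3747 W/m².
HCFC-22: Δ = 207 − 1 = 206 ppt = 0.206 ppb; ΔF = 0.21 × 0.206 = 0.0433 W/m².
CCl₄: Δ = 101 − 1 = 100 ppt = 0.100 ppb; ΔF = 0.17 × 0.100 = 0.0170 W/m².
Total ΔF = 2.9919 + 0.3747 + 0.0433 + 0.0170 = 3.4269 W/m².

ΔF = 3.43 W/m²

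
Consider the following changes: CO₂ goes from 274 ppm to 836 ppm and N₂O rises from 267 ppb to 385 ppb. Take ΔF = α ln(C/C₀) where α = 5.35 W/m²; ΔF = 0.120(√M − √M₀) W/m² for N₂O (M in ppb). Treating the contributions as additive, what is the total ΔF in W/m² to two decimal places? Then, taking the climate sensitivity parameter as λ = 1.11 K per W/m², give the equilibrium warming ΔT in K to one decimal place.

ΔF = 6.36 W/m²; ΔT = 7.1 K

CO₂: 5.35 × ln(836/274) = 5.35 × ln(3.05109) = 5.35 × 1.11550 = 5.9679 W/m².
N₂O: 0.120 × (√385 − √267) = 0.120 × (19.6214 − 16.3401) = 0.120 × 3.2813 = 0.3938 W/m².
Total ΔF = 5.9679 + 0.3938 = 6.3617 W/m².
ΔT = λ ΔF = 1.11 × 6.36 = 7.0596 K.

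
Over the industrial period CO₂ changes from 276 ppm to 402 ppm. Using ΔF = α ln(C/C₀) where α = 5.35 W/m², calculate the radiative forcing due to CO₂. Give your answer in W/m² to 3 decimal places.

CO₂ absorption bands are partially saturated, so forcing scales with the logarithm of the concentration ratio.
CO₂: 5.35 × ln(402/276) = 5.35 × ln(1.45652) = 5.35 × 0.37605 = 2.0119 W/m².

ΔF = 2.012 W/m²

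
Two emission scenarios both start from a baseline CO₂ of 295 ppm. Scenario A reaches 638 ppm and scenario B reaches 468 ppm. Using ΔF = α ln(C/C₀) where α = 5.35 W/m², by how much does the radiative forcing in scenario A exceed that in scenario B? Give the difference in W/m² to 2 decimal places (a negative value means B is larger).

ΔF_A = 5.35 ln(638/295) = 5.35 × 0.77136 = 4.1268 W/m².
ΔF_B = 5.35 ln(468/295) = 5.35 × 0.46149 = 2.4690 W/m².
Difference: 4.1268 − 2.4690 = 1.6578 W/m².

ΔF_A − ΔF_B = 1.66 W/m²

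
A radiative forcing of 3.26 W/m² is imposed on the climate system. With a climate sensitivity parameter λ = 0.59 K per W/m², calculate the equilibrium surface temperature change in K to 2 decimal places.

ΔT = λ ΔF = 0.59 × 3.26 = 1.9234 K.

ΔT = 1.92 K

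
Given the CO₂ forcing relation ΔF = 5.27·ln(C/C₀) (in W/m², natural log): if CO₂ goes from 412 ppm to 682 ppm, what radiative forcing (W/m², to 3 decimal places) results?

CO₂: 5.27 × ln(682/412) = 5.27 × ln(1.65534) = 5.27 × 0.50401 = 2.6561 W/m².

ΔF = 2.656 W/m²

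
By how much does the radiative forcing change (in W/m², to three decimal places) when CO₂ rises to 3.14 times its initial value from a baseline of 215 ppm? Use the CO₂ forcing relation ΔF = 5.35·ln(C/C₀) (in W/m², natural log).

ΔF = 6.122 W/m²

Because the forcing depends only on the ratio C/C₀, the initial concentration does not enter.
ΔF = 5.35 × ln(3.14) = 5.35 × 1.14422 = 6.1216 W/m².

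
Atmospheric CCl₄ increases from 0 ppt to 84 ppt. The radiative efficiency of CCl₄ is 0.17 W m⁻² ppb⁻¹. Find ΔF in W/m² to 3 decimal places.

ΔF = 0.014 W/m²

CCl₄: Δ = 84 − 0 = 84 ppt = 0.084 ppb; ΔF = 0.17 × 0.084 = 0.0143 W/m².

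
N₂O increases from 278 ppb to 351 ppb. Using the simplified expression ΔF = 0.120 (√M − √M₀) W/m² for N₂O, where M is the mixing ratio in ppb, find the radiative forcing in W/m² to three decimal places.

N₂O: 0.120 × (√351 − √278) = 0.120 × (18.7350 − 16.6733) = 0.120 × 2.0617 = 0.2474 W/m².

ΔF = 0.247 W/m²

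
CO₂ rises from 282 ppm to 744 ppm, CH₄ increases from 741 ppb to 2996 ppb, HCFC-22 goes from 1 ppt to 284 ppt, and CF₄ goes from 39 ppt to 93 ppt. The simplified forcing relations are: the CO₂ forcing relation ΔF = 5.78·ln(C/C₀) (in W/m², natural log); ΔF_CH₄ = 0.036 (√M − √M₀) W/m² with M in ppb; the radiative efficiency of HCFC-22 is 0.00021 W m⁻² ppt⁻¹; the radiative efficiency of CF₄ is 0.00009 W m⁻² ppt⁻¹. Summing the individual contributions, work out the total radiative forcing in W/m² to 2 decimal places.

CO₂: 5.78 × ln(744/282) = 5.78 × ln(2.63830) = 5.78 × 0.97013 = 5.6074 W/m².
CH₄: 0.036 × (√2996 − √741) = 0.036 × (54.7357 − 27.2213) = 0.036 × 27.5144 = 0.9905 W/m².
HCFC-22: ΔF = 0.00021 × (284 − 1) = 0.00021 × 283 = 0.0594 W/m².
CF₄: ΔF = 0.00009 × (93 − 39) = 0.00009 × 54 = 0.0049 W/m².
Total ΔF = 5.6074 + 0.9905 + 0.0594 + 0.0049 = 6.6622 W/m².

ΔF = 6.66 W/m²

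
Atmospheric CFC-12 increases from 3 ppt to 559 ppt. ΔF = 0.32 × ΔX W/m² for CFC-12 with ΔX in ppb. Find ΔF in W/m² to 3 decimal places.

CFC-12: Δ = 559 − 3 = 556 ppt = 0.556 ppb; ΔF = 0.32 × 0.556 = 0.1779 W/m².

ΔF = 0.178 W/m²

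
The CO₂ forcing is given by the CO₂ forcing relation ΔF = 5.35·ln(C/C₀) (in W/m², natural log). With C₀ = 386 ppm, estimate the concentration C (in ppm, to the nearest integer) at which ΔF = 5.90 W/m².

C ≈ 1163 ppm

Set 5.35 ln(C/386) = 5.90, so ln(C/386) = 5.90/5.35 = 1.10280.
Then C/386 = e^1.10280 = 3.01259, giving C = 386 × 3.01259 = 1162.86 ppm.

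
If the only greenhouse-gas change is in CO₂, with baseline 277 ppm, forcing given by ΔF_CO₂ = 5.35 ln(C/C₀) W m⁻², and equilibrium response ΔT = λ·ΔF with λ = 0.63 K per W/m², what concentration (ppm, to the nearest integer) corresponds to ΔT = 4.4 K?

Required forcing: ΔF = ΔT/λ = 4.4/0.63 = 6.9841 W/m².
Then ln(C/277) = ΔF/5.35 = 6.9841/5.35 = 1.30544.
So C = 277 × e^1.30544 = 277 × 3.68931 = 1021.94 ppm.

C ≈ 1022 ppm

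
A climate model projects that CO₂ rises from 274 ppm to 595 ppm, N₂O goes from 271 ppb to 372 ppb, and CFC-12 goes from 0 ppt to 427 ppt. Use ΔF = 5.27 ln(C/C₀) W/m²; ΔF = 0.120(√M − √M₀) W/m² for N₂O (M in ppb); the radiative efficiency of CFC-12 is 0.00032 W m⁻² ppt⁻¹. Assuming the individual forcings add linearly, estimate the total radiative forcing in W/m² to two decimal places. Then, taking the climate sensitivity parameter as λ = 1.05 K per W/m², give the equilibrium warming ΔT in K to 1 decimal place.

ΔF = 4.56 W/m²; ΔT = 4.8 K

CO₂: 5.27 × ln(595/274) = 5.27 × ln(2.17153) = 5.27 × 0.77543 = 4.0865 W/m².
N₂O: 0.120 × (√372 − √271) = 0.120 × (19.2873 − 16.4621) = 0.120 × 2.8252 = 0.3390 W/m².
CFC-12: ΔF = 0.00032 × (427 − 0) = 0.00032 × 427 = 0.1366 W/m².
Total ΔF = 4.0865 + 0.3390 + 0.1366 = 4.5621 W/m².
ΔT = λ ΔF = 1.05 × 4.56 = 4.7880 K.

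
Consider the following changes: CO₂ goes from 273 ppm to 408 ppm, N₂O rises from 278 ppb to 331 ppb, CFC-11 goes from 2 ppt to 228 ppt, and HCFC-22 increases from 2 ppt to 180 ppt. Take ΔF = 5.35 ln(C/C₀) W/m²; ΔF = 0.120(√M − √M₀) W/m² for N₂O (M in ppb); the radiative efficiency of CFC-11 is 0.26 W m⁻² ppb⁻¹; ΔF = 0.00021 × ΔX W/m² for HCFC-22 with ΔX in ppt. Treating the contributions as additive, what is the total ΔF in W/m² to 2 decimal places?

CO₂: 5.35 × ln(408/273) = 5.35 × ln(1.49451) = 5.35 × 0.40180 = 2.1496 W/m².
N₂O: 0.120 × (√331 − √278) = 0.120 × (18.1934 − 16.6733) = 0.120 × 1.5201 = 0.1824 W/m².
CFC-11: Δ = 228 − 2 = 226 ppt = 0.226 ppb; ΔF = 0.26 × 0.226 = 0.0588 W/m².
HCFC-22: ΔF = 0.00021 × (180 − 2) = 0.00021 × 178 = 0.0374 W/m².
Total ΔF = 2.1496 + 0.1824 + 0.0588 + 0.0374 = 2.4282 W/m².

ΔF = 2.43 W/m²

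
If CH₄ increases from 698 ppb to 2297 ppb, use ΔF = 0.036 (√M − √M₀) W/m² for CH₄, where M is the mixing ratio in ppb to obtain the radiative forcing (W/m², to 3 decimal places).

ΔF = 0.774 W/m²

CH₄: 0.036 × (√2297 − √698) = 0.036 × (47.9270 − 26.4197) = 0.036 × 21.5073 = 0.7743 W/m².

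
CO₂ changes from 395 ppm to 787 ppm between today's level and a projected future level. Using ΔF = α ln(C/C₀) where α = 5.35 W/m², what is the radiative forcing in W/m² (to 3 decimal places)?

ΔF = 3.688 W/m²

CO₂: 5.35 × ln(787/395) = 5.35 × ln(1.99241) = 5.35 × 0.68934 = 3.6880 W/m².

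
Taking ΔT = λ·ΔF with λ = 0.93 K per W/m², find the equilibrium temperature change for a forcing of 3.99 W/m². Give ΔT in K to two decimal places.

ΔT = 3.71 K

ΔT = λ ΔF = 0.93 × 3.99 = 3.7107 K.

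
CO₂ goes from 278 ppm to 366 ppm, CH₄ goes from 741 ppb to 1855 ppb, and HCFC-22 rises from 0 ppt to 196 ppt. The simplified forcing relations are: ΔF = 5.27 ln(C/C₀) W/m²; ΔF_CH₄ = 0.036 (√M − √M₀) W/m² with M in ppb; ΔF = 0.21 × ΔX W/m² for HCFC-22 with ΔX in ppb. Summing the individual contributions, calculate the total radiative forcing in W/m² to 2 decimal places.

ΔF = 2.06 W/m²

CO₂: 5.27 × ln(366/278) = 5.27 × ln(1.31655) = 5.27 × 0.27501 = 1.4493 W/m².
CH₄: 0.036 × (√1855 − √741) = 0.036 × (43.0697 − 27.2213) = 0.036 × 15.8484 = 0.5705 W/m².
HCFC-22: Δ = 196 − 0 = 196 ppt = 0.196 ppb; ΔF = 0.21 × 0.196 = 0.0412 W/m².
Total ΔF = 1.4493 + 0.5705 + 0.0412 = 2.0610 W/m².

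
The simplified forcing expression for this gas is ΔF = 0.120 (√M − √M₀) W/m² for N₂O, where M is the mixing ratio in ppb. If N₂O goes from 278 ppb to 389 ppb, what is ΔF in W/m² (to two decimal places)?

ΔF = 0.37 W/m²

N₂O: 0.120 × (√389 − √278) = 0.120 × (19.7231 − 16.6733) = 0.120 × 3.0498 = 0.3660 W/m².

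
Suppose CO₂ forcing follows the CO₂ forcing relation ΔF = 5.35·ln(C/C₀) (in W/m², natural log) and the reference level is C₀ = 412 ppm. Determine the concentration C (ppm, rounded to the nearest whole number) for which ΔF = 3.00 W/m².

C ≈ 722 ppm

Set 5.35 ln(C/412) = 3.00, so ln(C/412) = 3.00/5.35 = 0.56075.
Then C/412 = e^0.56075 = 1.75199, giving C = 412 × 1.75199 = 721.82 ppm.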